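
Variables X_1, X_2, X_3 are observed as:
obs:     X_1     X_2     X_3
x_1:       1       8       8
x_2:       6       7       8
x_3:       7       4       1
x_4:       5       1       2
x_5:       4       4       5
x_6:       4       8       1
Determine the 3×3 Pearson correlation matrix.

Step 1 — column means:
  mean(X_1) = (1 + 6 + 7 + 5 + 4 + 4) / 6 = 27/6 = 4.5
  mean(X_2) = (8 + 7 + 4 + 1 + 4 + 8) / 6 = 32/6 = 5.3333
  mean(X_3) = (8 + 8 + 1 + 2 + 5 + 1) / 6 = 25/6 = 4.1667

Step 2 — sample variances and covariances s[i,j] = (1/(n-1)) · Σ_k (x_{k,i} - mean_i) · (x_{k,j} - mean_j), with n-1 = 5:
  s[X_1,X_1] = ((-3.5)·(-3.5) + (1.5)·(1.5) + (2.5)·(2.5) + (0.5)·(0.5) + (-0.5)·(-0.5) + (-0.5)·(-0.5)) / 5 = 21.5/5 = 4.3
  s[X_1,X_2] = ((-3.5)·(2.6667) + (1.5)·(1.6667) + (2.5)·(-1.3333) + (0.5)·(-4.3333) + (-0.5)·(-1.3333) + (-0.5)·(2.6667)) / 5 = -13/5 = -2.6
  s[X_1,X_3] = ((-3.5)·(3.8333) + (1.5)·(3.8333) + (2.5)·(-3.1667) + (0.5)·(-2.1667) + (-0.5)·(0.8333) + (-0.5)·(-3.1667)) / 5 = -15.5/5 = -3.1
  s[X_2,X_2] = ((2.6667)·(2.6667) + (1.6667)·(1.6667) + (-1.3333)·(-1.3333) + (-4.3333)·(-4.3333) + (-1.3333)·(-1.3333) + (2.6667)·(2.6667)) / 5 = 39.3333/5 = 7.8667
  s[X_2,X_3] = ((2.6667)·(3.8333) + (1.6667)·(3.8333) + (-1.3333)·(-3.1667) + (-4.3333)·(-2.1667) + (-1.3333)·(0.8333) + (2.6667)·(-3.1667)) / 5 = 20.6667/5 = 4.1333
  s[X_3,X_3] = ((3.8333)·(3.8333) + (3.8333)·(3.8333) + (-3.1667)·(-3.1667) + (-2.1667)·(-2.1667) + (0.8333)·(0.8333) + (-3.1667)·(-3.1667)) / 5 = 54.8333/5 = 10.9667
  Sample standard deviations s_i = √(s[i,i]):
  s(X_1) = √(4.3) = 2.0736
  s(X_2) = √(7.8667) = 2.8048
  s(X_3) = √(10.9667) = 3.3116

Step 3 — r_{ij} = s_{ij} / (s_i · s_j):
  r[X_1,X_1] = 1 (diagonal).
  r[X_1,X_2] = -2.6 / (2.0736 · 2.8048) = -2.6 / 5.8161 = -0.447
  r[X_1,X_3] = -3.1 / (2.0736 · 3.3116) = -3.1 / 6.8671 = -0.4514
  r[X_2,X_2] = 1 (diagonal).
  r[X_2,X_3] = 4.1333 / (2.8048 · 3.3116) = 4.1333 / 9.2882 = 0.445
  r[X_3,X_3] = 1 (diagonal).

R is symmetric with unit diagonal. Assembling:

R = [[1, -0.447, -0.4514],
 [-0.447, 1, 0.445],
 [-0.4514, 0.445, 1]]


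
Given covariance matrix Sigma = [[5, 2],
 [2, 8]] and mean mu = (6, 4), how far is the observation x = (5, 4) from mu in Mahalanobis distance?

Step 1 — centre the observation: (x - mu) = (-1, 0).

Step 2 — invert Sigma. det(Sigma) = 5·8 - (2)² = 36.
  Sigma^{-1} = (1/det) · [[d, -b], [-b, a]] = [[0.2222, -0.0556],
 [-0.0556, 0.1389]].

Step 3 — form the quadratic (x - mu)^T · Sigma^{-1} · (x - mu):
  Sigma^{-1} · (x - mu) = (-0.2222, 0.0556).
  (x - mu)^T · [Sigma^{-1} · (x - mu)] = (-1)·(-0.2222) + (0)·(0.0556) = 0.2222.

Step 4 — take square root: d = √(0.2222) ≈ 0.4714.

d(x, mu) = √(0.2222) ≈ 0.4714


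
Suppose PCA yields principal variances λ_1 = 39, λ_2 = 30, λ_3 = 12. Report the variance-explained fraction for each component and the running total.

Step 1 — total variance = trace(Sigma) = Σ λ_i = 39 + 30 + 12 = 81.

Step 2 — fraction explained by component i = λ_i / Σ λ:
  PC1: 39/81 = 0.4815
  PC2: 30/81 = 0.3704
  PC3: 12/81 = 0.1481

Step 3 — cumulative fraction after k components = (λ_1 + ... + λ_k) / Σ λ:
  k = 1: 39/81 = 0.4815
  k = 2: (39 + 30)/81 = 69/81 = 0.8519
  k = 3: (39 + 30 + 12)/81 = 81/81 = 1

Summary (fraction, with percent):

explained: PC1 0.4815 (48.15%), PC2 0.3704 (37.04%), PC3 0.1481 (14.81%);  cumulative: 0.4815, 0.8519, 1


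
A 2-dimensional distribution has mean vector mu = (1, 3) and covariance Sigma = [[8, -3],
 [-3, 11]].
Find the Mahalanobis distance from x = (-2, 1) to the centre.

Step 1 — centre the observation: (x - mu) = (-3, -2).

Step 2 — invert Sigma. det(Sigma) = 8·11 - (-3)² = 79.
  Sigma^{-1} = (1/det) · [[d, -b], [-b, a]] = [[0.1392, 0.038],
 [0.038, 0.1013]].

Step 3 — form the quadratic (x - mu)^T · Sigma^{-1} · (x - mu):
  Sigma^{-1} · (x - mu) = (-0.4937, -0.3165).
  (x - mu)^T · [Sigma^{-1} · (x - mu)] = (-3)·(-0.4937) + (-2)·(-0.3165) = 2.1139.

Step 4 — take square root: d = √(2.1139) ≈ 1.4539.

d(x, mu) = √(2.1139) ≈ 1.4539


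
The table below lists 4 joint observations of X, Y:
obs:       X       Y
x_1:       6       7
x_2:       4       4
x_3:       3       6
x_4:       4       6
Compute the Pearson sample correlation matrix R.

Step 1 — column means:
  mean(X) = (6 + 4 + 3 + 4) / 4 = 17/4 = 4.25
  mean(Y) = (7 + 4 + 6 + 6) / 4 = 23/4 = 5.75

Step 2 — sample variances and covariances s[i,j] = (1/(n-1)) · Σ_k (x_{k,i} - mean_i) · (x_{k,j} - mean_j), with n-1 = 3:
  s[X,X] = ((1.75)·(1.75) + (-0.25)·(-0.25) + (-1.25)·(-1.25) + (-0.25)·(-0.25)) / 3 = 4.75/3 = 1.5833
  s[X,Y] = ((1.75)·(1.25) + (-0.25)·(-1.75) + (-1.25)·(0.25) + (-0.25)·(0.25)) / 3 = 2.25/3 = 0.75
  s[Y,Y] = ((1.25)·(1.25) + (-1.75)·(-1.75) + (0.25)·(0.25) + (0.25)·(0.25)) / 3 = 4.75/3 = 1.5833
  Sample standard deviations s_i = √(s[i,i]):
  s(X) = √(1.5833) = 1.2583
  s(Y) = √(1.5833) = 1.2583

Step 3 — r_{ij} = s_{ij} / (s_i · s_j):
  r[X,X] = 1 (diagonal).
  r[X,Y] = 0.75 / (1.2583 · 1.2583) = 0.75 / 1.5833 = 0.4737
  r[Y,Y] = 1 (diagonal).

R is symmetric with unit diagonal. Assembling:

R = [[1, 0.4737],
 [0.4737, 1]]


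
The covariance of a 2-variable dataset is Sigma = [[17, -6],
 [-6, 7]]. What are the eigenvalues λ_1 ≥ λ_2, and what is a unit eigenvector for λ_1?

Step 1 — characteristic polynomial of 2×2 Sigma:
  det(Sigma - λI) = λ² - trace · λ + det = 0.
  trace = 17 + 7 = 24, det = 17·7 - (-6)² = 83.
Step 2 — discriminant:
  Δ = trace² - 4·det = 576 - 332 = 244.
Step 3 — eigenvalues:
  λ = (trace ± √Δ)/2 = (24 ± 15.6205)/2,
  λ_1 = 19.8102,  λ_2 = 4.1898.

Step 4 — unit eigenvector for λ_1: solve (Sigma - λ_1 I)v = 0. First row:
  (17 - 19.8102)·v_x + (-6)·v_y = 0, i.e. (-2.8102)·v_x + (-6)·v_y = 0,
  so v ∝ (b, λ_1 - a) = (-6, 2.8102); multiply by -1 so the first entry is positive: u = (6, -2.8102).
  ||u|| = √((6)² + (-2.8102)²) = √(43.8975) ≈ 6.6255,
  v_1 = u/||u|| ≈ (0.9056, -0.4242) (||v_1|| = 1).

λ_1 = 19.8102,  λ_2 = 4.1898;  v_1 ≈ (0.9056, -0.4242)


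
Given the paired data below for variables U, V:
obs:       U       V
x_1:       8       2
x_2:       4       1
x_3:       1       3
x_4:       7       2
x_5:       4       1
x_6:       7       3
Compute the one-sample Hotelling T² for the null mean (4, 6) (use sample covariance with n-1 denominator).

Step 1 — sample mean vector:
  mean(U) = (8 + 4 + 1 + 7 + 4 + 7) / 6 = 31/6 = 5.1667
  mean(V) = (2 + 1 + 3 + 2 + 1 + 3) / 6 = 12/6 = 2
  x̄ = (5.1667, 2),  deviation x̄ - mu_0 = (5.1667, 2) - (4, 6) = (1.1667, -4).

Step 2 — sample covariance matrix, S[i,j] = (1/(n-1)) · Σ_k (x_{k,i} - mean_i) · (x_{k,j} - mean_j), divisor n-1 = 5:
  S[U,U] = ((2.8333)·(2.8333) + (-1.1667)·(-1.1667) + (-4.1667)·(-4.1667) + (1.8333)·(1.8333) + (-1.1667)·(-1.1667) + (1.8333)·(1.8333)) / 5 = 34.8333/5 = 6.9667
  S[U,V] = ((2.8333)·(0) + (-1.1667)·(-1) + (-4.1667)·(1) + (1.8333)·(0) + (-1.1667)·(-1) + (1.8333)·(1)) / 5 = 0/5 = 0
  S[V,V] = ((0)·(0) + (-1)·(-1) + (1)·(1) + (0)·(0) + (-1)·(-1) + (1)·(1)) / 5 = 4/5 = 0.8
  S = [[6.9667, 0],
 [0, 0.8]].

Step 3 — invert S. det(S) = 6.9667·0.8 - (0)² = 5.5733.
  S^{-1} = (1/det) · [[d, -b], [-b, a]] = [[0.1435, 0],
 [0, 1.25]].

Step 4 — quadratic form (x̄ - mu_0)^T · S^{-1} · (x̄ - mu_0):
  S^{-1} · (x̄ - mu_0) = (0.1675, -5),
  (x̄ - mu_0)^T · [...] = (1.1667)·(0.1675) + (-4)·(-5) = 20.1954.

Step 5 — scale by n: T² = 6 · 20.1954 = 121.1722.

T² ≈ 121.1722


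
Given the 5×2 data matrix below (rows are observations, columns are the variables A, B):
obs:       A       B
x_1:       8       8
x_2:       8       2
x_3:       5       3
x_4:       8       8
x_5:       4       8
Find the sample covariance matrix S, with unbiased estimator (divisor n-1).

Step 1 — column means:
  mean(A) = (8 + 8 + 5 + 8 + 4) / 5 = 33/5 = 6.6
  mean(B) = (8 + 2 + 3 + 8 + 8) / 5 = 29/5 = 5.8

Step 2 — sample covariance S[i,j] = (1/(n-1)) · Σ_k (x_{k,i} - mean_i) · (x_{k,j} - mean_j), with n-1 = 4.
  S[A,A] = ((1.4)·(1.4) + (1.4)·(1.4) + (-1.6)·(-1.6) + (1.4)·(1.4) + (-2.6)·(-2.6)) / 4 = 15.2/4 = 3.8
  S[A,B] = ((1.4)·(2.2) + (1.4)·(-3.8) + (-1.6)·(-2.8) + (1.4)·(2.2) + (-2.6)·(2.2)) / 4 = -0.4/4 = -0.1
  S[B,B] = ((2.2)·(2.2) + (-3.8)·(-3.8) + (-2.8)·(-2.8) + (2.2)·(2.2) + (2.2)·(2.2)) / 4 = 36.8/4 = 9.2

S is symmetric (S[j,i] = S[i,j]). Assembling:

S = [[3.8, -0.1],
 [-0.1, 9.2]]


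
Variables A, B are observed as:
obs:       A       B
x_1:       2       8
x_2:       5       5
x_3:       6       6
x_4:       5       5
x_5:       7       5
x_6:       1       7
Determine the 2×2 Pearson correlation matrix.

Step 1 — column means:
  mean(A) = (2 + 5 + 6 + 5 + 7 + 1) / 6 = 26/6 = 4.3333
  mean(B) = (8 + 5 + 6 + 5 + 5 + 7) / 6 = 36/6 = 6

Step 2 — sample variances and covariances s[i,j] = (1/(n-1)) · Σ_k (x_{k,i} - mean_i) · (x_{k,j} - mean_j), with n-1 = 5:
  s[A,A] = ((-2.3333)·(-2.3333) + (0.6667)·(0.6667) + (1.6667)·(1.6667) + (0.6667)·(0.6667) + (2.6667)·(2.6667) + (-3.3333)·(-3.3333)) / 5 = 27.3333/5 = 5.4667
  s[A,B] = ((-2.3333)·(2) + (0.6667)·(-1) + (1.6667)·(0) + (0.6667)·(-1) + (2.6667)·(-1) + (-3.3333)·(1)) / 5 = -12/5 = -2.4
  s[B,B] = ((2)·(2) + (-1)·(-1) + (0)·(0) + (-1)·(-1) + (-1)·(-1) + (1)·(1)) / 5 = 8/5 = 1.6
  Sample standard deviations s_i = √(s[i,i]):
  s(A) = √(5.4667) = 2.3381
  s(B) = √(1.6) = 1.2649

Step 3 — r_{ij} = s_{ij} / (s_i · s_j):
  r[A,A] = 1 (diagonal).
  r[A,B] = -2.4 / (2.3381 · 1.2649) = -2.4 / 2.9575 = -0.8115
  r[B,B] = 1 (diagonal).

R is symmetric with unit diagonal. Assembling:

R = [[1, -0.8115],
 [-0.8115, 1]]


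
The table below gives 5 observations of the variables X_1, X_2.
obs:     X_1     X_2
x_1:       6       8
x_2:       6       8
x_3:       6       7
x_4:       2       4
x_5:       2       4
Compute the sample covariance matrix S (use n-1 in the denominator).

Step 1 — column means:
  mean(X_1) = (6 + 6 + 6 + 2 + 2) / 5 = 22/5 = 4.4
  mean(X_2) = (8 + 8 + 7 + 4 + 4) / 5 = 31/5 = 6.2

Step 2 — sample covariance S[i,j] = (1/(n-1)) · Σ_k (x_{k,i} - mean_i) · (x_{k,j} - mean_j), with n-1 = 4.
  S[X_1,X_1] = ((1.6)·(1.6) + (1.6)·(1.6) + (1.6)·(1.6) + (-2.4)·(-2.4) + (-2.4)·(-2.4)) / 4 = 19.2/4 = 4.8
  S[X_1,X_2] = ((1.6)·(1.8) + (1.6)·(1.8) + (1.6)·(0.8) + (-2.4)·(-2.2) + (-2.4)·(-2.2)) / 4 = 17.6/4 = 4.4
  S[X_2,X_2] = ((1.8)·(1.8) + (1.8)·(1.8) + (0.8)·(0.8) + (-2.2)·(-2.2) + (-2.2)·(-2.2)) / 4 = 16.8/4 = 4.2

S is symmetric (S[j,i] = S[i,j]). Assembling:

S = [[4.8, 4.4],
 [4.4, 4.2]]


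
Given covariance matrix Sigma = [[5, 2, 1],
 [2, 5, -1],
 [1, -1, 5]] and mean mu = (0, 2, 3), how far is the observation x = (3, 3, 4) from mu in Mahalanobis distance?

Step 1 — centre the observation: (x - mu) = (3, 1, 1).

Step 2 — invert Sigma (cofactor / det for 3×3, or solve directly):
  Sigma^{-1} = [[0.2637, -0.1209, -0.0769],
 [-0.1209, 0.2637, 0.0769],
 [-0.0769, 0.0769, 0.2308]].

Step 3 — form the quadratic (x - mu)^T · Sigma^{-1} · (x - mu):
  Sigma^{-1} · (x - mu) = (0.5934, -0.022, 0.0769).
  (x - mu)^T · [Sigma^{-1} · (x - mu)] = (3)·(0.5934) + (1)·(-0.022) + (1)·(0.0769) = 1.8352.

Step 4 — take square root: d = √(1.8352) ≈ 1.3547.

d(x, mu) = √(1.8352) ≈ 1.3547


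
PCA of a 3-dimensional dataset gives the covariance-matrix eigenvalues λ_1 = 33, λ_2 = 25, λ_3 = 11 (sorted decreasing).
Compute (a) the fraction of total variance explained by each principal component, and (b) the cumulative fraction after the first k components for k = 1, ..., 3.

Step 1 — total variance = trace(Sigma) = Σ λ_i = 33 + 25 + 11 = 69.

Step 2 — fraction explained by component i = λ_i / Σ λ:
  PC1: 33/69 = 0.4783
  PC2: 25/69 = 0.3623
  PC3: 11/69 = 0.1594

Step 3 — cumulative fraction after k components = (λ_1 + ... + λ_k) / Σ λ:
  k = 1: 33/69 = 0.4783
  k = 2: (33 + 25)/69 = 58/69 = 0.8406
  k = 3: (33 + 25 + 11)/69 = 69/69 = 1

Summary (fraction, with percent):

explained: PC1 0.4783 (47.83%), PC2 0.3623 (36.23%), PC3 0.1594 (15.94%);  cumulative: 0.4783, 0.8406, 1


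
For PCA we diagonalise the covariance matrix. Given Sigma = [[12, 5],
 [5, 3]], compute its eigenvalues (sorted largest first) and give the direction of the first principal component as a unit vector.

Step 1 — characteristic polynomial of 2×2 Sigma:
  det(Sigma - λI) = λ² - trace · λ + det = 0.
  trace = 12 + 3 = 15, det = 12·3 - (5)² = 11.
Step 2 — discriminant:
  Δ = trace² - 4·det = 225 - 44 = 181.
Step 3 — eigenvalues:
  λ = (trace ± √Δ)/2 = (15 ± 13.4536)/2,
  λ_1 = 14.2268,  λ_2 = 0.7732.

Step 4 — unit eigenvector for λ_1: solve (Sigma - λ_1 I)v = 0. First row:
  (12 - 14.2268)·v_x + (5)·v_y = 0, i.e. (-2.2268)·v_x + (5)·v_y = 0,
  so v ∝ (b, λ_1 - a) = (5, 2.2268) = u.
  ||u|| = √((5)² + (2.2268)²) = √(29.9587) ≈ 5.4735,
  v_1 = u/||u|| ≈ (0.9135, 0.4068) (||v_1|| = 1).

λ_1 = 14.2268,  λ_2 = 0.7732;  v_1 ≈ (0.9135, 0.4068)


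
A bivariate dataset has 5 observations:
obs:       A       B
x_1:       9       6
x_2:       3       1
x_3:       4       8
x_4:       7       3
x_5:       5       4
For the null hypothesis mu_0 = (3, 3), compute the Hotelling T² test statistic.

Step 1 — sample mean vector:
  mean(A) = (9 + 3 + 4 + 7 + 5) / 5 = 28/5 = 5.6
  mean(B) = (6 + 1 + 8 + 3 + 4) / 5 = 22/5 = 4.4
  x̄ = (5.6, 4.4),  deviation x̄ - mu_0 = (5.6, 4.4) - (3, 3) = (2.6, 1.4).

Step 2 — sample covariance matrix, S[i,j] = (1/(n-1)) · Σ_k (x_{k,i} - mean_i) · (x_{k,j} - mean_j), divisor n-1 = 4:
  S[A,A] = ((3.4)·(3.4) + (-2.6)·(-2.6) + (-1.6)·(-1.6) + (1.4)·(1.4) + (-0.6)·(-0.6)) / 4 = 23.2/4 = 5.8
  S[A,B] = ((3.4)·(1.6) + (-2.6)·(-3.4) + (-1.6)·(3.6) + (1.4)·(-1.4) + (-0.6)·(-0.4)) / 4 = 6.8/4 = 1.7
  S[B,B] = ((1.6)·(1.6) + (-3.4)·(-3.4) + (3.6)·(3.6) + (-1.4)·(-1.4) + (-0.4)·(-0.4)) / 4 = 29.2/4 = 7.3
  S = [[5.8, 1.7],
 [1.7, 7.3]].

Step 3 — invert S. det(S) = 5.8·7.3 - (1.7)² = 39.45.
  S^{-1} = (1/det) · [[d, -b], [-b, a]] = [[0.185, -0.0431],
 [-0.0431, 0.147]].

Step 4 — quadratic form (x̄ - mu_0)^T · S^{-1} · (x̄ - mu_0):
  S^{-1} · (x̄ - mu_0) = (0.4208, 0.0938),
  (x̄ - mu_0)^T · [...] = (2.6)·(0.4208) + (1.4)·(0.0938) = 1.2253.

Step 5 — scale by n: T² = 5 · 1.2253 = 6.1267.

T² ≈ 6.1267


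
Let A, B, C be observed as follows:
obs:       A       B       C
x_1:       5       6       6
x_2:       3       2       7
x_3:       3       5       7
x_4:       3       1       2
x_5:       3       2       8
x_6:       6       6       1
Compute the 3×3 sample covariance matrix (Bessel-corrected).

Step 1 — column means:
  mean(A) = (5 + 3 + 3 + 3 + 3 + 6) / 6 = 23/6 = 3.8333
  mean(B) = (6 + 2 + 5 + 1 + 2 + 6) / 6 = 22/6 = 3.6667
  mean(C) = (6 + 7 + 7 + 2 + 8 + 1) / 6 = 31/6 = 5.1667

Step 2 — sample covariance S[i,j] = (1/(n-1)) · Σ_k (x_{k,i} - mean_i) · (x_{k,j} - mean_j), with n-1 = 5.
  S[A,A] = ((1.1667)·(1.1667) + (-0.8333)·(-0.8333) + (-0.8333)·(-0.8333) + (-0.8333)·(-0.8333) + (-0.8333)·(-0.8333) + (2.1667)·(2.1667)) / 5 = 8.8333/5 = 1.7667
  S[A,B] = ((1.1667)·(2.3333) + (-0.8333)·(-1.6667) + (-0.8333)·(1.3333) + (-0.8333)·(-2.6667) + (-0.8333)·(-1.6667) + (2.1667)·(2.3333)) / 5 = 11.6667/5 = 2.3333
  S[A,C] = ((1.1667)·(0.8333) + (-0.8333)·(1.8333) + (-0.8333)·(1.8333) + (-0.8333)·(-3.1667) + (-0.8333)·(2.8333) + (2.1667)·(-4.1667)) / 5 = -10.8333/5 = -2.1667
  S[B,B] = ((2.3333)·(2.3333) + (-1.6667)·(-1.6667) + (1.3333)·(1.3333) + (-2.6667)·(-2.6667) + (-1.6667)·(-1.6667) + (2.3333)·(2.3333)) / 5 = 25.3333/5 = 5.0667
  S[B,C] = ((2.3333)·(0.8333) + (-1.6667)·(1.8333) + (1.3333)·(1.8333) + (-2.6667)·(-3.1667) + (-1.6667)·(2.8333) + (2.3333)·(-4.1667)) / 5 = -4.6667/5 = -0.9333
  S[C,C] = ((0.8333)·(0.8333) + (1.8333)·(1.8333) + (1.8333)·(1.8333) + (-3.1667)·(-3.1667) + (2.8333)·(2.8333) + (-4.1667)·(-4.1667)) / 5 = 42.8333/5 = 8.5667

S is symmetric (S[j,i] = S[i,j]). Assembling:

S = [[1.7667, 2.3333, -2.1667],
 [2.3333, 5.0667, -0.9333],
 [-2.1667, -0.9333, 8.5667]]


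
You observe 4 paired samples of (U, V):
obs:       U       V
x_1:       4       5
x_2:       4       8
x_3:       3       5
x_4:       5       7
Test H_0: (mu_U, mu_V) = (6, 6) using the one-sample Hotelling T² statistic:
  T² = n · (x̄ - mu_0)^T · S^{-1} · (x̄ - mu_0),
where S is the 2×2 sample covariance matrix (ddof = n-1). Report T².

Step 1 — sample mean vector:
  mean(U) = (4 + 4 + 3 + 5) / 4 = 16/4 = 4
  mean(V) = (5 + 8 + 5 + 7) / 4 = 25/4 = 6.25
  x̄ = (4, 6.25),  deviation x̄ - mu_0 = (4, 6.25) - (6, 6) = (-2, 0.25).

Step 2 — sample covariance matrix, S[i,j] = (1/(n-1)) · Σ_k (x_{k,i} - mean_i) · (x_{k,j} - mean_j), divisor n-1 = 3:
  S[U,U] = ((0)·(0) + (0)·(0) + (-1)·(-1) + (1)·(1)) / 3 = 2/3 = 0.6667
  S[U,V] = ((0)·(-1.25) + (0)·(1.75) + (-1)·(-1.25) + (1)·(0.75)) / 3 = 2/3 = 0.6667
  S[V,V] = ((-1.25)·(-1.25) + (1.75)·(1.75) + (-1.25)·(-1.25) + (0.75)·(0.75)) / 3 = 6.75/3 = 2.25
  S = [[0.6667, 0.6667],
 [0.6667, 2.25]].

Step 3 — invert S. det(S) = 0.6667·2.25 - (0.6667)² = 1.0556.
  S^{-1} = (1/det) · [[d, -b], [-b, a]] = [[2.1316, -0.6316],
 [-0.6316, 0.6316]].

Step 4 — quadratic form (x̄ - mu_0)^T · S^{-1} · (x̄ - mu_0):
  S^{-1} · (x̄ - mu_0) = (-4.4211, 1.4211),
  (x̄ - mu_0)^T · [...] = (-2)·(-4.4211) + (0.25)·(1.4211) = 9.1974.

Step 5 — scale by n: T² = 4 · 9.1974 = 36.7895.

T² ≈ 36.7895


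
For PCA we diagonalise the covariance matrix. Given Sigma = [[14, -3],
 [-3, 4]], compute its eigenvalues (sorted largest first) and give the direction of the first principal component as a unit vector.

Step 1 — characteristic polynomial of 2×2 Sigma:
  det(Sigma - λI) = λ² - trace · λ + det = 0.
  trace = 14 + 4 = 18, det = 14·4 - (-3)² = 47.
Step 2 — discriminant:
  Δ = trace² - 4·det = 324 - 188 = 136.
Step 3 — eigenvalues:
  λ = (trace ± √Δ)/2 = (18 ± 11.6619)/2,
  λ_1 = 14.831,  λ_2 = 3.169.

Step 4 — unit eigenvector for λ_1: solve (Sigma - λ_1 I)v = 0. First row:
  (14 - 14.831)·v_x + (-3)·v_y = 0, i.e. (-0.831)·v_x + (-3)·v_y = 0,
  so v ∝ (b, λ_1 - a) = (-3, 0.831); multiply by -1 so the first entry is positive: u = (3, -0.831).
  ||u|| = √((3)² + (-0.831)²) = √(9.6905) ≈ 3.113,
  v_1 = u/||u|| ≈ (0.9637, -0.2669) (||v_1|| = 1).

λ_1 = 14.831,  λ_2 = 3.169;  v_1 ≈ (0.9637, -0.2669)


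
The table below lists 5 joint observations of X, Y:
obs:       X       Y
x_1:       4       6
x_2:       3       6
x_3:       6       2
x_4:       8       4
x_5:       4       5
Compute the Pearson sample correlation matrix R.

Step 1 — column means:
  mean(X) = (4 + 3 + 6 + 8 + 4) / 5 = 25/5 = 5
  mean(Y) = (6 + 6 + 2 + 4 + 5) / 5 = 23/5 = 4.6

Step 2 — sample variances and covariances s[i,j] = (1/(n-1)) · Σ_k (x_{k,i} - mean_i) · (x_{k,j} - mean_j), with n-1 = 4:
  s[X,X] = ((-1)·(-1) + (-2)·(-2) + (1)·(1) + (3)·(3) + (-1)·(-1)) / 4 = 16/4 = 4
  s[X,Y] = ((-1)·(1.4) + (-2)·(1.4) + (1)·(-2.6) + (3)·(-0.6) + (-1)·(0.4)) / 4 = -9/4 = -2.25
  s[Y,Y] = ((1.4)·(1.4) + (1.4)·(1.4) + (-2.6)·(-2.6) + (-0.6)·(-0.6) + (0.4)·(0.4)) / 4 = 11.2/4 = 2.8
  Sample standard deviations s_i = √(s[i,i]):
  s(X) = √(4) = 2
  s(Y) = √(2.8) = 1.6733

Step 3 — r_{ij} = s_{ij} / (s_i · s_j):
  r[X,X] = 1 (diagonal).
  r[X,Y] = -2.25 / (2 · 1.6733) = -2.25 / 3.3466 = -0.6723
  r[Y,Y] = 1 (diagonal).

R is symmetric with unit diagonal. Assembling:

R = [[1, -0.6723],
 [-0.6723, 1]]


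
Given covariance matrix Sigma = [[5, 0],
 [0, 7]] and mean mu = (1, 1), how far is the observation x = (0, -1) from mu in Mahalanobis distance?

Step 1 — centre the observation: (x - mu) = (-1, -2).

Step 2 — invert Sigma. det(Sigma) = 5·7 - (0)² = 35.
  Sigma^{-1} = (1/det) · [[d, -b], [-b, a]] = [[0.2, 0],
 [0, 0.1429]].

Step 3 — form the quadratic (x - mu)^T · Sigma^{-1} · (x - mu):
  Sigma^{-1} · (x - mu) = (-0.2, -0.2857).
  (x - mu)^T · [Sigma^{-1} · (x - mu)] = (-1)·(-0.2) + (-2)·(-0.2857) = 0.7714.

Step 4 — take square root: d = √(0.7714) ≈ 0.8783.

d(x, mu) = √(0.7714) ≈ 0.8783


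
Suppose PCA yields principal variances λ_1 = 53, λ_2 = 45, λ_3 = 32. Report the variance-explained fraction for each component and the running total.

Step 1 — total variance = trace(Sigma) = Σ λ_i = 53 + 45 + 32 = 130.

Step 2 — fraction explained by component i = λ_i / Σ λ:
  PC1: 53/130 = 0.4077
  PC2: 45/130 = 0.3462
  PC3: 32/130 = 0.2462

Step 3 — cumulative fraction after k components = (λ_1 + ... + λ_k) / Σ λ:
  k = 1: 53/130 = 0.4077
  k = 2: (53 + 45)/130 = 98/130 = 0.7538
  k = 3: (53 + 45 + 32)/130 = 130/130 = 1

Summary (fraction, with percent):

explained: PC1 0.4077 (40.77%), PC2 0.3462 (34.62%), PC3 0.2462 (24.62%);  cumulative: 0.4077, 0.7538, 1


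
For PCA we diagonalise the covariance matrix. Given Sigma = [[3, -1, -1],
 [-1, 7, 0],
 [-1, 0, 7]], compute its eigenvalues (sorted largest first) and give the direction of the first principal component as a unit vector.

Step 1 — characteristic polynomial p(λ) = det(λI - Sigma) = λ³ - tr·λ² + c_1·λ - det, where tr = trace, c_1 = sum of the principal 2×2 minors, det = det(Sigma):
  tr = 3 + 7 + 7 = 17,
  c_1 = (3·7 - (-1)²) + (3·7 - (-1)²) + (7·7 - (0)²) = 20 + 20 + 49 = 89,
  det = 3·(7·7 - (0)²) - (-1)·((-1)·7 - (0)·(-1)) + (-1)·((-1)·(0) - 7·(-1)) = 3·(49) - (-1)·(-7) + (-1)·(7) = 133.
  So p(λ) = λ³ - 17λ² + 89λ - 133.
Step 2 — look for an integer root (rational root theorem: any rational root is an integer divisor of 133). Testing λ = 7:
  p(7) = 343 - 833 + 623 - 133 = 0  ✓
  Dividing out (λ - 7): p(λ) = (λ - 7)(λ² - 10λ + 19).
Step 3 — remaining eigenvalues from the quadratic λ² - 10λ + 19 = 0:
  Δ = 10² - 4·19 = 100 - 76 = 24,  λ = (10 ± √24)/2 = (10 ± 4.899)/2 ≈ 7.4495 or 2.5505.
  Sorted: λ_1 = 7.4495,  λ_2 = 7,  λ_3 = 2.5505  (check: sum = 17 = tr ✓).

Step 4 — unit eigenvector for λ_1 ≈ 7.4495: v spans the null space of (Sigma - λ_1 I), whose rows are
  r_1 = (-4.4495, -1, -1),  r_2 = (-1, -0.4495, 0),  r_3 = (-1, 0, -0.4495).
  v is orthogonal to every row, so take v ∝ r_1 × r_2 = ((-1)·(0) - (-1)·(-0.4495), (-1)·(-1) - (-4.4495)·(0), (-4.4495)·(-0.4495) - (-1)·(-1)) ≈ (-0.4495, 1, 1).
  Rescale (multiply by -1 so the first nonzero entry is positive): u = (0.4495, -1, -1).
  ||u|| = √((0.4495)² + (-1)² + (-1)²) = √(2.202) ≈ 1.4839,  v_1 = u/||u|| ≈ (0.3029, -0.6739, -0.6739) (||v_1|| = 1).

λ_1 = 7.4495,  λ_2 = 7,  λ_3 = 2.5505;  v_1 ≈ (0.3029, -0.6739, -0.6739)


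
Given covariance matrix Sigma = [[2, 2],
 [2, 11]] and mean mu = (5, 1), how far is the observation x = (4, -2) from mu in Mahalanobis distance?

Step 1 — centre the observation: (x - mu) = (-1, -3).

Step 2 — invert Sigma. det(Sigma) = 2·11 - (2)² = 18.
  Sigma^{-1} = (1/det) · [[d, -b], [-b, a]] = [[0.6111, -0.1111],
 [-0.1111, 0.1111]].

Step 3 — form the quadratic (x - mu)^T · Sigma^{-1} · (x - mu):
  Sigma^{-1} · (x - mu) = (-0.2778, -0.2222).
  (x - mu)^T · [Sigma^{-1} · (x - mu)] = (-1)·(-0.2778) + (-3)·(-0.2222) = 0.9444.

Step 4 — take square root: d = √(0.9444) ≈ 0.9718.

d(x, mu) = √(0.9444) ≈ 0.9718


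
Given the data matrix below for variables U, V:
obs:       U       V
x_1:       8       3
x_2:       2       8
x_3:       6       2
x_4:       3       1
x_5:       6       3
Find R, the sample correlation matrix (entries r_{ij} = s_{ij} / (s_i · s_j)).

Step 1 — column means:
  mean(U) = (8 + 2 + 6 + 3 + 6) / 5 = 25/5 = 5
  mean(V) = (3 + 8 + 2 + 1 + 3) / 5 = 17/5 = 3.4

Step 2 — sample variances and covariances s[i,j] = (1/(n-1)) · Σ_k (x_{k,i} - mean_i) · (x_{k,j} - mean_j), with n-1 = 4:
  s[U,U] = ((3)·(3) + (-3)·(-3) + (1)·(1) + (-2)·(-2) + (1)·(1)) / 4 = 24/4 = 6
  s[U,V] = ((3)·(-0.4) + (-3)·(4.6) + (1)·(-1.4) + (-2)·(-2.4) + (1)·(-0.4)) / 4 = -12/4 = -3
  s[V,V] = ((-0.4)·(-0.4) + (4.6)·(4.6) + (-1.4)·(-1.4) + (-2.4)·(-2.4) + (-0.4)·(-0.4)) / 4 = 29.2/4 = 7.3
  Sample standard deviations s_i = √(s[i,i]):
  s(U) = √(6) = 2.4495
  s(V) = √(7.3) = 2.7019

Step 3 — r_{ij} = s_{ij} / (s_i · s_j):
  r[U,U] = 1 (diagonal).
  r[U,V] = -3 / (2.4495 · 2.7019) = -3 / 6.6182 = -0.4533
  r[V,V] = 1 (diagonal).

R is symmetric with unit diagonal. Assembling:

R = [[1, -0.4533],
 [-0.4533, 1]]


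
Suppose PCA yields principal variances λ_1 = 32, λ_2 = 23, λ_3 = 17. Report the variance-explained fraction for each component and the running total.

Step 1 — total variance = trace(Sigma) = Σ λ_i = 32 + 23 + 17 = 72.

Step 2 — fraction explained by component i = λ_i / Σ λ:
  PC1: 32/72 = 0.4444
  PC2: 23/72 = 0.3194
  PC3: 17/72 = 0.2361

Step 3 — cumulative fraction after k components = (λ_1 + ... + λ_k) / Σ λ:
  k = 1: 32/72 = 0.4444
  k = 2: (32 + 23)/72 = 55/72 = 0.7639
  k = 3: (32 + 23 + 17)/72 = 72/72 = 1

Summary (fraction, with percent):

explained: PC1 0.4444 (44.44%), PC2 0.3194 (31.94%), PC3 0.2361 (23.61%);  cumulative: 0.4444, 0.7639, 1


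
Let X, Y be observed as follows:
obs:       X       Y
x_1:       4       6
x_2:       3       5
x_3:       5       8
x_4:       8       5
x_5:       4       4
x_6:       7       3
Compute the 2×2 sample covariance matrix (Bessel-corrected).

Step 1 — column means:
  mean(X) = (4 + 3 + 5 + 8 + 4 + 7) / 6 = 31/6 = 5.1667
  mean(Y) = (6 + 5 + 8 + 5 + 4 + 3) / 6 = 31/6 = 5.1667

Step 2 — sample covariance S[i,j] = (1/(n-1)) · Σ_k (x_{k,i} - mean_i) · (x_{k,j} - mean_j), with n-1 = 5.
  S[X,X] = ((-1.1667)·(-1.1667) + (-2.1667)·(-2.1667) + (-0.1667)·(-0.1667) + (2.8333)·(2.8333) + (-1.1667)·(-1.1667) + (1.8333)·(1.8333)) / 5 = 18.8333/5 = 3.7667
  S[X,Y] = ((-1.1667)·(0.8333) + (-2.1667)·(-0.1667) + (-0.1667)·(2.8333) + (2.8333)·(-0.1667) + (-1.1667)·(-1.1667) + (1.8333)·(-2.1667)) / 5 = -4.1667/5 = -0.8333
  S[Y,Y] = ((0.8333)·(0.8333) + (-0.1667)·(-0.1667) + (2.8333)·(2.8333) + (-0.1667)·(-0.1667) + (-1.1667)·(-1.1667) + (-2.1667)·(-2.1667)) / 5 = 14.8333/5 = 2.9667

S is symmetric (S[j,i] = S[i,j]). Assembling:

S = [[3.7667, -0.8333],
 [-0.8333, 2.9667]]


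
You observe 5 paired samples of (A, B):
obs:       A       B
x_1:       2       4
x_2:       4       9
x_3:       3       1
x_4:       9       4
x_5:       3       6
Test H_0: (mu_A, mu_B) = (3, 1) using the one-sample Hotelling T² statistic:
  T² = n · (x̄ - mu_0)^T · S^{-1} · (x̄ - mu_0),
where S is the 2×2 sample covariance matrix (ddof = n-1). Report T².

Step 1 — sample mean vector:
  mean(A) = (2 + 4 + 3 + 9 + 3) / 5 = 21/5 = 4.2
  mean(B) = (4 + 9 + 1 + 4 + 6) / 5 = 24/5 = 4.8
  x̄ = (4.2, 4.8),  deviation x̄ - mu_0 = (4.2, 4.8) - (3, 1) = (1.2, 3.8).

Step 2 — sample covariance matrix, S[i,j] = (1/(n-1)) · Σ_k (x_{k,i} - mean_i) · (x_{k,j} - mean_j), divisor n-1 = 4:
  S[A,A] = ((-2.2)·(-2.2) + (-0.2)·(-0.2) + (-1.2)·(-1.2) + (4.8)·(4.8) + (-1.2)·(-1.2)) / 4 = 30.8/4 = 7.7
  S[A,B] = ((-2.2)·(-0.8) + (-0.2)·(4.2) + (-1.2)·(-3.8) + (4.8)·(-0.8) + (-1.2)·(1.2)) / 4 = 0.2/4 = 0.05
  S[B,B] = ((-0.8)·(-0.8) + (4.2)·(4.2) + (-3.8)·(-3.8) + (-0.8)·(-0.8) + (1.2)·(1.2)) / 4 = 34.8/4 = 8.7
  S = [[7.7, 0.05],
 [0.05, 8.7]].

Step 3 — invert S. det(S) = 7.7·8.7 - (0.05)² = 66.9875.
  S^{-1} = (1/det) · [[d, -b], [-b, a]] = [[0.1299, -0.0007],
 [-0.0007, 0.1149]].

Step 4 — quadratic form (x̄ - mu_0)^T · S^{-1} · (x̄ - mu_0):
  S^{-1} · (x̄ - mu_0) = (0.153, 0.4359),
  (x̄ - mu_0)^T · [...] = (1.2)·(0.153) + (3.8)·(0.4359) = 1.84.

Step 5 — scale by n: T² = 5 · 1.84 = 9.2002.

T² ≈ 9.2002


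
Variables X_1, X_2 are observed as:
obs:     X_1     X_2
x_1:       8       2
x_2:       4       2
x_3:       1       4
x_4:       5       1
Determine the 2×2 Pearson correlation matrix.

Step 1 — column means:
  mean(X_1) = (8 + 4 + 1 + 5) / 4 = 18/4 = 4.5
  mean(X_2) = (2 + 2 + 4 + 1) / 4 = 9/4 = 2.25

Step 2 — sample variances and covariances s[i,j] = (1/(n-1)) · Σ_k (x_{k,i} - mean_i) · (x_{k,j} - mean_j), with n-1 = 3:
  s[X_1,X_1] = ((3.5)·(3.5) + (-0.5)·(-0.5) + (-3.5)·(-3.5) + (0.5)·(0.5)) / 3 = 25/3 = 8.3333
  s[X_1,X_2] = ((3.5)·(-0.25) + (-0.5)·(-0.25) + (-3.5)·(1.75) + (0.5)·(-1.25)) / 3 = -7.5/3 = -2.5
  s[X_2,X_2] = ((-0.25)·(-0.25) + (-0.25)·(-0.25) + (1.75)·(1.75) + (-1.25)·(-1.25)) / 3 = 4.75/3 = 1.5833
  Sample standard deviations s_i = √(s[i,i]):
  s(X_1) = √(8.3333) = 2.8868
  s(X_2) = √(1.5833) = 1.2583

Step 3 — r_{ij} = s_{ij} / (s_i · s_j):
  r[X_1,X_1] = 1 (diagonal).
  r[X_1,X_2] = -2.5 / (2.8868 · 1.2583) = -2.5 / 3.6324 = -0.6882
  r[X_2,X_2] = 1 (diagonal).

R is symmetric with unit diagonal. Assembling:

R = [[1, -0.6882],
 [-0.6882, 1]]


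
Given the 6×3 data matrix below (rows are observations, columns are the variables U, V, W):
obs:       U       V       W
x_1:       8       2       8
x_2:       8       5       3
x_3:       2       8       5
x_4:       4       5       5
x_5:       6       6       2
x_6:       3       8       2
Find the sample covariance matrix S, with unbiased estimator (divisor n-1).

Step 1 — column means:
  mean(U) = (8 + 8 + 2 + 4 + 6 + 3) / 6 = 31/6 = 5.1667
  mean(V) = (2 + 5 + 8 + 5 + 6 + 8) / 6 = 34/6 = 5.6667
  mean(W) = (8 + 3 + 5 + 5 + 2 + 2) / 6 = 25/6 = 4.1667

Step 2 — sample covariance S[i,j] = (1/(n-1)) · Σ_k (x_{k,i} - mean_i) · (x_{k,j} - mean_j), with n-1 = 5.
  S[U,U] = ((2.8333)·(2.8333) + (2.8333)·(2.8333) + (-3.1667)·(-3.1667) + (-1.1667)·(-1.1667) + (0.8333)·(0.8333) + (-2.1667)·(-2.1667)) / 5 = 32.8333/5 = 6.5667
  S[U,V] = ((2.8333)·(-3.6667) + (2.8333)·(-0.6667) + (-3.1667)·(2.3333) + (-1.1667)·(-0.6667) + (0.8333)·(0.3333) + (-2.1667)·(2.3333)) / 5 = -23.6667/5 = -4.7333
  S[U,W] = ((2.8333)·(3.8333) + (2.8333)·(-1.1667) + (-3.1667)·(0.8333) + (-1.1667)·(0.8333) + (0.8333)·(-2.1667) + (-2.1667)·(-2.1667)) / 5 = 6.8333/5 = 1.3667
  S[V,V] = ((-3.6667)·(-3.6667) + (-0.6667)·(-0.6667) + (2.3333)·(2.3333) + (-0.6667)·(-0.6667) + (0.3333)·(0.3333) + (2.3333)·(2.3333)) / 5 = 25.3333/5 = 5.0667
  S[V,W] = ((-3.6667)·(3.8333) + (-0.6667)·(-1.1667) + (2.3333)·(0.8333) + (-0.6667)·(0.8333) + (0.3333)·(-2.1667) + (2.3333)·(-2.1667)) / 5 = -17.6667/5 = -3.5333
  S[W,W] = ((3.8333)·(3.8333) + (-1.1667)·(-1.1667) + (0.8333)·(0.8333) + (0.8333)·(0.8333) + (-2.1667)·(-2.1667) + (-2.1667)·(-2.1667)) / 5 = 26.8333/5 = 5.3667

S is symmetric (S[j,i] = S[i,j]). Assembling:

S = [[6.5667, -4.7333, 1.3667],
 [-4.7333, 5.0667, -3.5333],
 [1.3667, -3.5333, 5.3667]]


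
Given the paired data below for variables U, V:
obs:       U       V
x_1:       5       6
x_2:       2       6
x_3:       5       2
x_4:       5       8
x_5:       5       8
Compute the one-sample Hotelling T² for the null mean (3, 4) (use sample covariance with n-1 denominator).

Step 1 — sample mean vector:
  mean(U) = (5 + 2 + 5 + 5 + 5) / 5 = 22/5 = 4.4
  mean(V) = (6 + 6 + 2 + 8 + 8) / 5 = 30/5 = 6
  x̄ = (4.4, 6),  deviation x̄ - mu_0 = (4.4, 6) - (3, 4) = (1.4, 2).

Step 2 — sample covariance matrix, S[i,j] = (1/(n-1)) · Σ_k (x_{k,i} - mean_i) · (x_{k,j} - mean_j), divisor n-1 = 4:
  S[U,U] = ((0.6)·(0.6) + (-2.4)·(-2.4) + (0.6)·(0.6) + (0.6)·(0.6) + (0.6)·(0.6)) / 4 = 7.2/4 = 1.8
  S[U,V] = ((0.6)·(0) + (-2.4)·(0) + (0.6)·(-4) + (0.6)·(2) + (0.6)·(2)) / 4 = 0/4 = 0
  S[V,V] = ((0)·(0) + (0)·(0) + (-4)·(-4) + (2)·(2) + (2)·(2)) / 4 = 24/4 = 6
  S = [[1.8, 0],
 [0, 6]].

Step 3 — invert S. det(S) = 1.8·6 - (0)² = 10.8.
  S^{-1} = (1/det) · [[d, -b], [-b, a]] = [[0.5556, 0],
 [0, 0.1667]].

Step 4 — quadratic form (x̄ - mu_0)^T · S^{-1} · (x̄ - mu_0):
  S^{-1} · (x̄ - mu_0) = (0.7778, 0.3333),
  (x̄ - mu_0)^T · [...] = (1.4)·(0.7778) + (2)·(0.3333) = 1.7556.

Step 5 — scale by n: T² = 5 · 1.7556 = 8.7778.

T² ≈ 8.7778


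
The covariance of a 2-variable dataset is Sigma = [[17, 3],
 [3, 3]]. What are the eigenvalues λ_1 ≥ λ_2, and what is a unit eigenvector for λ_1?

Step 1 — characteristic polynomial of 2×2 Sigma:
  det(Sigma - λI) = λ² - trace · λ + det = 0.
  trace = 17 + 3 = 20, det = 17·3 - (3)² = 42.
Step 2 — discriminant:
  Δ = trace² - 4·det = 400 - 168 = 232.
Step 3 — eigenvalues:
  λ = (trace ± √Δ)/2 = (20 ± 15.2315)/2,
  λ_1 = 17.6158,  λ_2 = 2.3842.

Step 4 — unit eigenvector for λ_1: solve (Sigma - λ_1 I)v = 0. First row:
  (17 - 17.6158)·v_x + (3)·v_y = 0, i.e. (-0.6158)·v_x + (3)·v_y = 0,
  so v ∝ (b, λ_1 - a) = (3, 0.6158) = u.
  ||u|| = √((3)² + (0.6158)²) = √(9.3792) ≈ 3.0625,
  v_1 = u/||u|| ≈ (0.9796, 0.2011) (||v_1|| = 1).

λ_1 = 17.6158,  λ_2 = 2.3842;  v_1 ≈ (0.9796, 0.2011)


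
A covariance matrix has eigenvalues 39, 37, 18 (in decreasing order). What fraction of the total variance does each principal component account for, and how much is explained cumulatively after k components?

Step 1 — total variance = trace(Sigma) = Σ λ_i = 39 + 37 + 18 = 94.

Step 2 — fraction explained by component i = λ_i / Σ λ:
  PC1: 39/94 = 0.4149
  PC2: 37/94 = 0.3936
  PC3: 18/94 = 0.1915

Step 3 — cumulative fraction after k components = (λ_1 + ... + λ_k) / Σ λ:
  k = 1: 39/94 = 0.4149
  k = 2: (39 + 37)/94 = 76/94 = 0.8085
  k = 3: (39 + 37 + 18)/94 = 94/94 = 1

Summary (fraction, with percent):

explained: PC1 0.4149 (41.49%), PC2 0.3936 (39.36%), PC3 0.1915 (19.15%);  cumulative: 0.4149, 0.8085, 1


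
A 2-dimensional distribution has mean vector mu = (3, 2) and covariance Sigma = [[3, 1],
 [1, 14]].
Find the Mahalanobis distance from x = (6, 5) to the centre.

Step 1 — centre the observation: (x - mu) = (3, 3).

Step 2 — invert Sigma. det(Sigma) = 3·14 - (1)² = 41.
  Sigma^{-1} = (1/det) · [[d, -b], [-b, a]] = [[0.3415, -0.0244],
 [-0.0244, 0.0732]].

Step 3 — form the quadratic (x - mu)^T · Sigma^{-1} · (x - mu):
  Sigma^{-1} · (x - mu) = (0.9512, 0.1463).
  (x - mu)^T · [Sigma^{-1} · (x - mu)] = (3)·(0.9512) + (3)·(0.1463) = 3.2927.

Step 4 — take square root: d = √(3.2927) ≈ 1.8146.

d(x, mu) = √(3.2927) ≈ 1.8146


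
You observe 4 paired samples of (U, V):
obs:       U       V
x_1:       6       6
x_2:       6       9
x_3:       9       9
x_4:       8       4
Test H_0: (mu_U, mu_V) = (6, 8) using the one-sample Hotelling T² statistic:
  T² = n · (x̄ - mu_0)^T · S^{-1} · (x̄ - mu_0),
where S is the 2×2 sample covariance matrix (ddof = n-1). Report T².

Step 1 — sample mean vector:
  mean(U) = (6 + 6 + 9 + 8) / 4 = 29/4 = 7.25
  mean(V) = (6 + 9 + 9 + 4) / 4 = 28/4 = 7
  x̄ = (7.25, 7),  deviation x̄ - mu_0 = (7.25, 7) - (6, 8) = (1.25, -1).

Step 2 — sample covariance matrix, S[i,j] = (1/(n-1)) · Σ_k (x_{k,i} - mean_i) · (x_{k,j} - mean_j), divisor n-1 = 3:
  S[U,U] = ((-1.25)·(-1.25) + (-1.25)·(-1.25) + (1.75)·(1.75) + (0.75)·(0.75)) / 3 = 6.75/3 = 2.25
  S[U,V] = ((-1.25)·(-1) + (-1.25)·(2) + (1.75)·(2) + (0.75)·(-3)) / 3 = 0/3 = 0
  S[V,V] = ((-1)·(-1) + (2)·(2) + (2)·(2) + (-3)·(-3)) / 3 = 18/3 = 6
  S = [[2.25, 0],
 [0, 6]].

Step 3 — invert S. det(S) = 2.25·6 - (0)² = 13.5.
  S^{-1} = (1/det) · [[d, -b], [-b, a]] = [[0.4444, 0],
 [0, 0.1667]].

Step 4 — quadratic form (x̄ - mu_0)^T · S^{-1} · (x̄ - mu_0):
  S^{-1} · (x̄ - mu_0) = (0.5556, -0.1667),
  (x̄ - mu_0)^T · [...] = (1.25)·(0.5556) + (-1)·(-0.1667) = 0.8611.

Step 5 — scale by n: T² = 4 · 0.8611 = 3.4444.

T² ≈ 3.4444


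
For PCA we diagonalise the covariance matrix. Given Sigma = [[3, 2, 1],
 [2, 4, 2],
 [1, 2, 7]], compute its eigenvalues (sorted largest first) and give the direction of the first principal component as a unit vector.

Step 1 — characteristic polynomial p(λ) = det(λI - Sigma) = λ³ - tr·λ² + c_1·λ - det, where tr = trace, c_1 = sum of the principal 2×2 minors, det = det(Sigma):
  tr = 3 + 4 + 7 = 14,
  c_1 = (3·4 - (2)²) + (3·7 - (1)²) + (4·7 - (2)²) = 8 + 20 + 24 = 52,
  det = 3·(4·7 - (2)²) - (2)·((2)·7 - (2)·(1)) + (1)·((2)·(2) - 4·(1)) = 3·(24) - (2)·(12) + (1)·(0) = 48.
  So p(λ) = λ³ - 14λ² + 52λ - 48.
Step 2 — look for an integer root (rational root theorem: any rational root is an integer divisor of 48). Testing λ = 4:
  p(4) = 64 - 224 + 208 - 48 = 0  ✓
  Dividing out (λ - 4): p(λ) = (λ - 4)(λ² - 10λ + 12).
Step 3 — remaining eigenvalues from the quadratic λ² - 10λ + 12 = 0:
  Δ = 10² - 4·12 = 100 - 48 = 52,  λ = (10 ± √52)/2 = (10 ± 7.2111)/2 ≈ 8.6056 or 1.3944.
  Sorted: λ_1 = 8.6056,  λ_2 = 4,  λ_3 = 1.3944  (check: sum = 14 = tr ✓).

Step 4 — unit eigenvector for λ_1 ≈ 8.6056: v spans the null space of (Sigma - λ_1 I), whose rows are
  r_1 = (-5.6056, 2, 1),  r_2 = (2, -4.6056, 2),  r_3 = (1, 2, -1.6056).
  v is orthogonal to every row, so take v ∝ r_1 × r_2 = ((2)·(2) - (1)·(-4.6056), (1)·(2) - (-5.6056)·(2), (-5.6056)·(-4.6056) - (2)·(2)) ≈ (8.6056, 13.2111, 21.8167).
  Let u = (8.6056, 13.2111, 21.8167).
  ||u|| = √((8.6056)² + (13.2111)² + (21.8167)²) = √(724.5551) ≈ 26.9176,  v_1 = u/||u|| ≈ (0.3197, 0.4908, 0.8105) (||v_1|| = 1).

λ_1 = 8.6056,  λ_2 = 4,  λ_3 = 1.3944;  v_1 ≈ (0.3197, 0.4908, 0.8105)


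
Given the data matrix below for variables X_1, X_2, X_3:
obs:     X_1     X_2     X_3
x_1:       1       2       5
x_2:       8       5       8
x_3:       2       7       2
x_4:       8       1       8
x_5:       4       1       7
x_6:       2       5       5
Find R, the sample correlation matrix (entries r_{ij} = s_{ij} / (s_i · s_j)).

Step 1 — column means:
  mean(X_1) = (1 + 8 + 2 + 8 + 4 + 2) / 6 = 25/6 = 4.1667
  mean(X_2) = (2 + 5 + 7 + 1 + 1 + 5) / 6 = 21/6 = 3.5
  mean(X_3) = (5 + 8 + 2 + 8 + 7 + 5) / 6 = 35/6 = 5.8333

Step 2 — sample variances and covariances s[i,j] = (1/(n-1)) · Σ_k (x_{k,i} - mean_i) · (x_{k,j} - mean_j), with n-1 = 5:
  s[X_1,X_1] = ((-3.1667)·(-3.1667) + (3.8333)·(3.8333) + (-2.1667)·(-2.1667) + (3.8333)·(3.8333) + (-0.1667)·(-0.1667) + (-2.1667)·(-2.1667)) / 5 = 48.8333/5 = 9.7667
  s[X_1,X_2] = ((-3.1667)·(-1.5) + (3.8333)·(1.5) + (-2.1667)·(3.5) + (3.8333)·(-2.5) + (-0.1667)·(-2.5) + (-2.1667)·(1.5)) / 5 = -9.5/5 = -1.9
  s[X_1,X_3] = ((-3.1667)·(-0.8333) + (3.8333)·(2.1667) + (-2.1667)·(-3.8333) + (3.8333)·(2.1667) + (-0.1667)·(1.1667) + (-2.1667)·(-0.8333)) / 5 = 29.1667/5 = 5.8333
  s[X_2,X_2] = ((-1.5)·(-1.5) + (1.5)·(1.5) + (3.5)·(3.5) + (-2.5)·(-2.5) + (-2.5)·(-2.5) + (1.5)·(1.5)) / 5 = 31.5/5 = 6.3
  s[X_2,X_3] = ((-1.5)·(-0.8333) + (1.5)·(2.1667) + (3.5)·(-3.8333) + (-2.5)·(2.1667) + (-2.5)·(1.1667) + (1.5)·(-0.8333)) / 5 = -18.5/5 = -3.7
  s[X_3,X_3] = ((-0.8333)·(-0.8333) + (2.1667)·(2.1667) + (-3.8333)·(-3.8333) + (2.1667)·(2.1667) + (1.1667)·(1.1667) + (-0.8333)·(-0.8333)) / 5 = 26.8333/5 = 5.3667
  Sample standard deviations s_i = √(s[i,i]):
  s(X_1) = √(9.7667) = 3.1252
  s(X_2) = √(6.3) = 2.51
  s(X_3) = √(5.3667) = 2.3166

Step 3 — r_{ij} = s_{ij} / (s_i · s_j):
  r[X_1,X_1] = 1 (diagonal).
  r[X_1,X_2] = -1.9 / (3.1252 · 2.51) = -1.9 / 7.8441 = -0.2422
  r[X_1,X_3] = 5.8333 / (3.1252 · 2.3166) = 5.8333 / 7.2398 = 0.8057
  r[X_2,X_2] = 1 (diagonal).
  r[X_2,X_3] = -3.7 / (2.51 · 2.3166) = -3.7 / 5.8146 = -0.6363
  r[X_3,X_3] = 1 (diagonal).

R is symmetric with unit diagonal. Assembling:

R = [[1, -0.2422, 0.8057],
 [-0.2422, 1, -0.6363],
 [0.8057, -0.6363, 1]]


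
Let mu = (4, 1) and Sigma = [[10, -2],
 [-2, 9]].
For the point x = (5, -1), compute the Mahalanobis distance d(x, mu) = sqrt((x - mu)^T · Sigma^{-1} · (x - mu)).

Step 1 — centre the observation: (x - mu) = (1, -2).

Step 2 — invert Sigma. det(Sigma) = 10·9 - (-2)² = 86.
  Sigma^{-1} = (1/det) · [[d, -b], [-b, a]] = [[0.1047, 0.0233],
 [0.0233, 0.1163]].

Step 3 — form the quadratic (x - mu)^T · Sigma^{-1} · (x - mu):
  Sigma^{-1} · (x - mu) = (0.0581, -0.2093).
  (x - mu)^T · [Sigma^{-1} · (x - mu)] = (1)·(0.0581) + (-2)·(-0.2093) = 0.4767.

Step 4 — take square root: d = √(0.4767) ≈ 0.6905.

d(x, mu) = √(0.4767) ≈ 0.6905


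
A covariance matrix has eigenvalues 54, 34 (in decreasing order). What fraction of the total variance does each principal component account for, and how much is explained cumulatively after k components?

Step 1 — total variance = trace(Sigma) = Σ λ_i = 54 + 34 = 88.

Step 2 — fraction explained by component i = λ_i / Σ λ:
  PC1: 54/88 = 0.6136
  PC2: 34/88 = 0.3864

Step 3 — cumulative fraction after k components = (λ_1 + ... + λ_k) / Σ λ:
  k = 1: 54/88 = 0.6136
  k = 2: (54 + 34)/88 = 88/88 = 1

Summary (fraction, with percent):

explained: PC1 0.6136 (61.36%), PC2 0.3864 (38.64%);  cumulative: 0.6136, 1
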